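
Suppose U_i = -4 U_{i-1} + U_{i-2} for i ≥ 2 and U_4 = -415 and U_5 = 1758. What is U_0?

1

Rearranging, U_{i-2} = U_i + 4 U_{i-1}.
U_3 = 1758 + 4·(-415) = 98
U_2 = -415 + 4·98 = -23
U_1 = 98 + 4·(-23) = 6
U_0 = -23 + 4·6 = 1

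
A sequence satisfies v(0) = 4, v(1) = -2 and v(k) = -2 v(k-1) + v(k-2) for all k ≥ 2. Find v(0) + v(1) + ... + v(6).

v(2) = -2(-2) + 4 = 8
v(3) = -2(8) + (-2) = -18
v(4) = -2(-18) + 8 = 44
v(5) = -2(44) + (-18) = -106
v(6) = -2(-106) + 44 = 256
Sum = 4 + (-2) + 8 + (-18) + 44 + (-106) + 256 = 186

186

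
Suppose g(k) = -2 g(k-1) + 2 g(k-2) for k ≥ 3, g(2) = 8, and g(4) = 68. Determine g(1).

-5

Let g(1) = y.
g(3) = -16 + 2y
g(4) = 48 - 4y
So 48 - 4y = 68, giving y = -5.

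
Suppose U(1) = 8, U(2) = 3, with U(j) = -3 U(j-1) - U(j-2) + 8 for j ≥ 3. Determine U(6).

U(3) = -3(3) - 8 + 8 = -9
U(4) = -3(-9) - 3 + 8 = 32
U(5) = -3(32) - (-9) + 8 = -79
U(6) = -3(-79) - 32 + 8 = 213

213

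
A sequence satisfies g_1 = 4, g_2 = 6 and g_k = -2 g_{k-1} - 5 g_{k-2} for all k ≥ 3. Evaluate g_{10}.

g_3 = -2·6 - 5·4 = -32
g_4 = -2·(-32) - 5·6 = 34
g_5 = -2·34 - 5·(-32) = 92
g_6 = -2·92 - 5·34 = -354
g_7 = -2·(-354) - 5·92 = 248
g_8 = -2·248 - 5·(-354) = 1274
g_9 = -2·1274 - 5·248 = -3788
g_{10} = -2·(-3788) - 5·1274 = 1206

1206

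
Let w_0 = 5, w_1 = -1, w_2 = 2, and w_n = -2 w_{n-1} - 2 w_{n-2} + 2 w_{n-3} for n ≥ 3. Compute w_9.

w_3 = -2·2 - 2·(-1) + 2·5 = 8
w_4 = -2·8 - 2·2 + 2·(-1) = -22
w_5 = -2·(-22) - 2·8 + 2·2 = 32
w_6 = -2·32 - 2·(-22) + 2·8 = -4
w_7 = -2·(-4) - 2·32 + 2·(-22) = -100
w_8 = -2·(-100) - 2·(-4) + 2·32 = 272
w_9 = -2·272 - 2·(-100) + 2·(-4) = -352

-352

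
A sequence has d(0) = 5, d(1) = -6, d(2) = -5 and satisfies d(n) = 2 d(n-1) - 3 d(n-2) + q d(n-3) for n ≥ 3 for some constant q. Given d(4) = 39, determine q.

d(3) = 8 + 5q
d(4) = 31 + 4q
So 31 + 4q = 39, giving q = 2.

2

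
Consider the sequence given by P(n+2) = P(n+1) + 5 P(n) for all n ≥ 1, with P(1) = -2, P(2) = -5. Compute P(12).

-150015

P(3) = (-5) + 5(-2) = -15
P(4) = (-15) + 5(-5) = -40
P(5) = (-40) + 5(-15) = -115
P(6) = (-115) + 5(-40) = -315
P(7) = (-315) + 5(-115) = -890
P(8) = (-890) + 5(-315) = -2465
P(9) = (-2465) + 5(-890) = -6915
P(10) = (-6915) + 5(-2465) = -19240
P(11) = (-19240) + 5(-6915) = -53815
P(12) = (-53815) + 5(-19240) = -150015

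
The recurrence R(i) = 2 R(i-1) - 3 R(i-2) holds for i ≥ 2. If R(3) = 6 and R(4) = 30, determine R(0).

Rearranging, R(i-2) = (R(i) - 2 R(i-1)) / -3.
R(2) = (30 - 2·6) / -3 = 18/-3 = -6
R(1) = (6 - 2·(-6)) / -3 = 18/-3 = -6
R(0) = (-6 - 2·(-6)) / -3 = 6/-3 = -2

-2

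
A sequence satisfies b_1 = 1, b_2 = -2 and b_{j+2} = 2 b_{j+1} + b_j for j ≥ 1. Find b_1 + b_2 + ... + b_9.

-1103

b_3 = 2·(-2) + 1 = -3
b_4 = 2·(-3) + (-2) = -8
b_5 = 2·(-8) + (-3) = -19
b_6 = 2·(-19) + (-8) = -46
b_7 = 2·(-46) + (-19) = -111
b_8 = 2·(-111) + (-46) = -268
b_9 = 2·(-268) + (-111) = -647
Sum = 1 + (-2) + (-3) + (-8) + (-19) + (-46) + (-111) + (-268) + (-647) = -1103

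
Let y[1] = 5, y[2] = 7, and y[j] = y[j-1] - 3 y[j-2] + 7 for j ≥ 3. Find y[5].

y[3] = 7 - 3(5) + 7 = -1
y[4] = (-1) - 3(7) + 7 = -15
y[5] = (-15) - 3(-1) + 7 = -5

-5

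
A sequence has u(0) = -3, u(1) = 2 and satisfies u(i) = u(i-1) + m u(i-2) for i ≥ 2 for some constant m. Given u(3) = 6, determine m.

-4

u(2) = 2 - 3m
u(3) = 2 - m
So 2 - m = 6, giving m = -4.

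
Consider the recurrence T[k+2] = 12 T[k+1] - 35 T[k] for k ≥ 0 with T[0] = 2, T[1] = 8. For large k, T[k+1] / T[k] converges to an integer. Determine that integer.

7

The characteristic equation is r^2 - 12r + 35 = 0, which factors as (r - 7)(r - 5) = 0.
So the roots are 7 and 5. Since |7| > |5| and the coefficient of 7^k is non-zero, the ratio tends to 7.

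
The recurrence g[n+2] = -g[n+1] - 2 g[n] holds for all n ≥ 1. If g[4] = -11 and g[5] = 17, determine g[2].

7

Rearranging, g[n-2] = (g[n] + g[n-1]) / -2.
g[3] = (17 + (-11)) / -2 = 6/-2 = -3
g[2] = (-11 + (-3)) / -2 = -14/-2 = 7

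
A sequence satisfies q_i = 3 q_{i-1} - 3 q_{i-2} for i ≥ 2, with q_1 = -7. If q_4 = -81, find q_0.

1

Let q_0 = w.
q_2 = -21 - 3w
q_3 = -42 - 9w
q_4 = -63 - 18w
So -63 - 18w = -81, giving w = 1.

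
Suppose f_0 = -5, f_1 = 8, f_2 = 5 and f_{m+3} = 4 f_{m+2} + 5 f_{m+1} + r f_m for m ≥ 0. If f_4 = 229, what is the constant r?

f_3 = 60 - 5r
f_4 = 265 - 12r
So 265 - 12r = 229, giving r = 3.

3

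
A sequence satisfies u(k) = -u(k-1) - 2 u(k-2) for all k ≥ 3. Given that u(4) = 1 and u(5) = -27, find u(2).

-7

Rearranging, u(k-2) = (u(k) + u(k-1)) / -2.
u(3) = (-27 + 1) / -2 = -26/-2 = 13
u(2) = (1 + 13) / -2 = 14/-2 = -7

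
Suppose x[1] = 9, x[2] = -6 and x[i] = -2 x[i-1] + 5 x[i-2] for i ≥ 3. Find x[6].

x[3] = -2·(-6) + 5·9 = 57
x[4] = -2·57 + 5·(-6) = -144
x[5] = -2·(-144) + 5·57 = 573
x[6] = -2·573 + 5·(-144) = -1866

-1866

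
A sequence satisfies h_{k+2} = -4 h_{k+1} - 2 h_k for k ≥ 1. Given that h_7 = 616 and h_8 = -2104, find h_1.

Rearranging, h_{k-2} = (h_k + 4 h_{k-1}) / -2.
h_6 = (-2104 + 4(616)) / -2 = 360/-2 = -180
h_5 = (616 + 4(-180)) / -2 = -104/-2 = 52
h_4 = (-180 + 4(52)) / -2 = 28/-2 = -14
h_3 = (52 + 4(-14)) / -2 = -4/-2 = 2
h_2 = (-14 + 4(2)) / -2 = -6/-2 = 3
h_1 = (2 + 4(3)) / -2 = 14/-2 = -7

-7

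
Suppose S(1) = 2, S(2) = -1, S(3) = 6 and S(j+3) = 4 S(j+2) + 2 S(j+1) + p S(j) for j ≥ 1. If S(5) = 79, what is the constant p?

S(4) = 22 + 2p
S(5) = 100 + 7p
So 100 + 7p = 79, giving p = -3.

-3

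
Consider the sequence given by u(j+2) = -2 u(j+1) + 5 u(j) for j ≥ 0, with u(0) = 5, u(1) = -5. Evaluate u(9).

u(2) = -2·(-5) + 5·5 = 35
u(3) = -2·35 + 5·(-5) = -95
u(4) = -2·(-95) + 5·35 = 365
u(5) = -2·365 + 5·(-95) = -1205
u(6) = -2·(-1205) + 5·365 = 4235
u(7) = -2·4235 + 5·(-1205) = -14495
u(8) = -2·(-14495) + 5·4235 = 50165
u(9) = -2·50165 + 5·(-14495) = -172805

-172805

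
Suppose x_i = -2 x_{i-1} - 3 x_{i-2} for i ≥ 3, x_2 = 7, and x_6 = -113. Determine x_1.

3

Let x_1 = y.
x_3 = -14 - 3y
x_4 = 7 + 6y
x_5 = 28 - 3y
x_6 = -77 - 12y
So -77 - 12y = -113, giving y = 3.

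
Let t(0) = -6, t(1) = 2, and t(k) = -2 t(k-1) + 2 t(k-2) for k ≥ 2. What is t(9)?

t(2) = -2·2 + 2·(-6) = -16
t(3) = -2·(-16) + 2·2 = 36
t(4) = -2·36 + 2·(-16) = -104
t(5) = -2·(-104) + 2·36 = 280
t(6) = -2·280 + 2·(-104) = -768
t(7) = -2·(-768) + 2·280 = 2096
t(8) = -2·2096 + 2·(-768) = -5728
t(9) = -2·(-5728) + 2·2096 = 15648

15648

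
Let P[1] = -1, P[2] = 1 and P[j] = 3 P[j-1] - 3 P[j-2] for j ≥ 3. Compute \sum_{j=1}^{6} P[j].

84

P[3] = 3(1) - 3(-1) = 6
P[4] = 3(6) - 3(1) = 15
P[5] = 3(15) - 3(6) = 27
P[6] = 3(27) - 3(15) = 36
Sum = (-1) + 1 + 6 + 15 + 27 + 36 = 84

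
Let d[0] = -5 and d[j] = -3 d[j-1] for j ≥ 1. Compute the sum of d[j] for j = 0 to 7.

8200

d[1] = -3(-5) = 15
d[2] = -3(15) = -45
d[3] = -3(-45) = 135
d[4] = -3(135) = -405
d[5] = -3(-405) = 1215
d[6] = -3(1215) = -3645
d[7] = -3(-3645) = 10935
Sum = (-5) + 15 + (-45) + 135 + (-405) + 1215 + (-3645) + 10935 = 8200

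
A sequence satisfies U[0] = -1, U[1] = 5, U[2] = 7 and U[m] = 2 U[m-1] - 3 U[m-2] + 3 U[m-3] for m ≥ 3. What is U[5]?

U[3] = 2*7 - 3*5 + 3*(-1) = -4
U[4] = 2*(-4) - 3*7 + 3*5 = -14
U[5] = 2*(-14) - 3*(-4) + 3*7 = 5

5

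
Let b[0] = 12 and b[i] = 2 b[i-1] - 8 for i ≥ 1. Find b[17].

524296

The fixed point is -8/(1 - 2) = 8, so b[i] - 8 = 2(b[i-1] - 8).
Hence b[i] = 4·2^i + 8.
b[17] = 4·2^{17} + 8 = 4·131072 + 8 = 524296.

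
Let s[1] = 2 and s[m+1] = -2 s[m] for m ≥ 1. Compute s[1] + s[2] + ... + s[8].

-170

s[2] = -2(2) = -4
s[3] = -2(-4) = 8
s[4] = -2(8) = -16
s[5] = -2(-16) = 32
s[6] = -2(32) = -64
s[7] = -2(-64) = 128
s[8] = -2(128) = -256
Sum = 2 + (-4) + 8 + (-16) + 32 + (-64) + 128 + (-256) = -170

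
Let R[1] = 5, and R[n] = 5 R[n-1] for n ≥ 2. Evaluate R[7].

R[2] = 5*5 = 25
R[3] = 5*25 = 125
R[4] = 5*125 = 625
R[5] = 5*625 = 3125
R[6] = 5*3125 = 15625
R[7] = 5*15625 = 78125

78125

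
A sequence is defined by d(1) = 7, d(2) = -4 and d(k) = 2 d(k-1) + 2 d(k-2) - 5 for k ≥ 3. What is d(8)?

d(3) = 2(-4) + 2(7) - 5 = 1
d(4) = 2(1) + 2(-4) - 5 = -11
d(5) = 2(-11) + 2(1) - 5 = -25
d(6) = 2(-25) + 2(-11) - 5 = -77
d(7) = 2(-77) + 2(-25) - 5 = -209
d(8) = 2(-209) + 2(-77) - 5 = -577

-577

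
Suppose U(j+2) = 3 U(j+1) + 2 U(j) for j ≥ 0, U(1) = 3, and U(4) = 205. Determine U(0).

Let U(0) = z.
U(2) = 9 + 2z
U(3) = 33 + 6z
U(4) = 117 + 22z
So 117 + 22z = 205, giving z = 4.

4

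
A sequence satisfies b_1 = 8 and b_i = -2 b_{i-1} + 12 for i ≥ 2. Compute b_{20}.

-2097148

The fixed point is 12/(1 + 2) = 4, so b_i - 4 = -2(b_{i-1} - 4).
Hence b_i = 4·(-2)^{i-1} + 4.
b_{20} = 4·(-2)^{19} + 4 = 4·-524288 + 4 = -2097148.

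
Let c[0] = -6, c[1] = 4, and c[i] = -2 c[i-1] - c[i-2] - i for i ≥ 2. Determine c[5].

-2

c[2] = -2·4 - (-6) - 2 = -4
c[3] = -2·(-4) - 4 - 3 = 1
c[4] = -2·1 - (-4) - 4 = -2
c[5] = -2·(-2) - 1 - 5 = -2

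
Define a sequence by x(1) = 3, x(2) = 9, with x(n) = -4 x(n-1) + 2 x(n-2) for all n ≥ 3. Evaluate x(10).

x(3) = -4·9 + 2·3 = -30
x(4) = -4·(-30) + 2·9 = 138
x(5) = -4·138 + 2·(-30) = -612
x(6) = -4·(-612) + 2·138 = 2724
x(7) = -4·2724 + 2·(-612) = -12120
x(8) = -4·(-12120) + 2·2724 = 53928
x(9) = -4·53928 + 2·(-12120) = -239952
x(10) = -4·(-239952) + 2·53928 = 1067664

1067664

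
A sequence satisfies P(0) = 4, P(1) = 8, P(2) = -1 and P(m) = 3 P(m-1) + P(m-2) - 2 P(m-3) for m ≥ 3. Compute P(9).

-7763

P(3) = 3*(-1) + 8 - 2*4 = -3
P(4) = 3*(-3) + (-1) - 2*8 = -26
P(5) = 3*(-26) + (-3) - 2*(-1) = -79
P(6) = 3*(-79) + (-26) - 2*(-3) = -257
P(7) = 3*(-257) + (-79) - 2*(-26) = -798
P(8) = 3*(-798) + (-257) - 2*(-79) = -2493
P(9) = 3*(-2493) + (-798) - 2*(-257) = -7763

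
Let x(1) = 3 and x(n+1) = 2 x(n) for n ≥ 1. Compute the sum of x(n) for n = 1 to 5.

x(2) = 2*3 = 6
x(3) = 2*6 = 12
x(4) = 2*12 = 24
x(5) = 2*24 = 48
Sum = 3 + 6 + 12 + 24 + 48 = 93

93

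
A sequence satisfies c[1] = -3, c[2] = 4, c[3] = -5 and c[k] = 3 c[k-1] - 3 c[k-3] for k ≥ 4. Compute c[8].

-531

c[4] = 3·(-5) - 3·(-3) = -6
c[5] = 3·(-6) - 3·4 = -30
c[6] = 3·(-30) - 3·(-5) = -75
c[7] = 3·(-75) - 3·(-6) = -207
c[8] = 3·(-207) - 3·(-30) = -531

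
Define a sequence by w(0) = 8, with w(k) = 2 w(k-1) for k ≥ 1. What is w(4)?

w(1) = 2*8 = 16
w(2) = 2*16 = 32
w(3) = 2*32 = 64
w(4) = 2*64 = 128

128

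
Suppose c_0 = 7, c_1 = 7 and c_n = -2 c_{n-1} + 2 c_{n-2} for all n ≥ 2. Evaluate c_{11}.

34272

c_2 = -2*7 + 2*7 = 0
c_3 = -2*0 + 2*7 = 14
c_4 = -2*14 + 2*0 = -28
c_5 = -2*(-28) + 2*14 = 84
c_6 = -2*84 + 2*(-28) = -224
c_7 = -2*(-224) + 2*84 = 616
c_8 = -2*616 + 2*(-224) = -1680
c_9 = -2*(-1680) + 2*616 = 4592
c_{10} = -2*4592 + 2*(-1680) = -12544
c_{11} = -2*(-12544) + 2*4592 = 34272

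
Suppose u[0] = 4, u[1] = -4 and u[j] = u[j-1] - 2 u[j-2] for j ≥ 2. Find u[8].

-44

u[2] = (-4) - 2(4) = -12
u[3] = (-12) - 2(-4) = -4
u[4] = (-4) - 2(-12) = 20
u[5] = 20 - 2(-4) = 28
u[6] = 28 - 2(20) = -12
u[7] = (-12) - 2(28) = -68
u[8] = (-68) - 2(-12) = -44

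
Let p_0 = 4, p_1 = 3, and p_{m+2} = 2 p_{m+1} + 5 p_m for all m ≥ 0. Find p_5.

p_2 = 2(3) + 5(4) = 26
p_3 = 2(26) + 5(3) = 67
p_4 = 2(67) + 5(26) = 264
p_5 = 2(264) + 5(67) = 863

863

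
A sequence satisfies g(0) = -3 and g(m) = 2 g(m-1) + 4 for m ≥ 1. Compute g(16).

65532

The fixed point is 4/(1 - 2) = -4, so g(m) + 4 = 2(g(m-1) + 4).
Hence g(m) = 1·2^m - 4.
g(16) = 1·2^{16} - 4 = 1·65536 - 4 = 65532.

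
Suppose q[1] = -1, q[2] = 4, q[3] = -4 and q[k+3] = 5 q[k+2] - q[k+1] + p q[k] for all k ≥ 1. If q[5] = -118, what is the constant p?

2

q[4] = -24 - p
q[5] = -116 - p
So -116 - p = -118, giving p = 2.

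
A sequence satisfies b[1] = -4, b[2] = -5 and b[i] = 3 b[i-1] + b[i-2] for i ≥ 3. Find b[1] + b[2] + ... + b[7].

b[3] = 3·(-5) + (-4) = -19
b[4] = 3·(-19) + (-5) = -62
b[5] = 3·(-62) + (-19) = -205
b[6] = 3·(-205) + (-62) = -677
b[7] = 3·(-677) + (-205) = -2236
Sum = (-4) + (-5) + (-19) + (-62) + (-205) + (-677) + (-2236) = -3208

-3208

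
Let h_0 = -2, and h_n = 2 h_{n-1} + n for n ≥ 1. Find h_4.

h_1 = 2*(-2) + 1 = -3
h_2 = 2*(-3) + 2 = -4
h_3 = 2*(-4) + 3 = -5
h_4 = 2*(-5) + 4 = -6

-6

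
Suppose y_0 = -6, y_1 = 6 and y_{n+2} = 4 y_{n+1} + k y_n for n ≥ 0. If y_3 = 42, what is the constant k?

y_2 = 24 - 6k
y_3 = 96 - 18k
So 96 - 18k = 42, giving k = 3.

3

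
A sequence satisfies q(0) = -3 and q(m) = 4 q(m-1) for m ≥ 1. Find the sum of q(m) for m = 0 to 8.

q(1) = 4*(-3) = -12
q(2) = 4*(-12) = -48
q(3) = 4*(-48) = -192
q(4) = 4*(-192) = -768
q(5) = 4*(-768) = -3072
q(6) = 4*(-3072) = -12288
q(7) = 4*(-12288) = -49152
q(8) = 4*(-49152) = -196608
Sum = (-3) + (-12) + (-48) + (-192) + (-768) + (-3072) + (-12288) + (-49152) + (-196608) = -262143

-262143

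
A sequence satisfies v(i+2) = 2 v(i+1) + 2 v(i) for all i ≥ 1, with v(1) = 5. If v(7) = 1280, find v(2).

7

Let v(2) = x.
v(3) = 10 + 2x
v(4) = 20 + 6x
v(5) = 60 + 16x
v(6) = 160 + 44x
v(7) = 440 + 120x
So 440 + 120x = 1280, giving x = 7.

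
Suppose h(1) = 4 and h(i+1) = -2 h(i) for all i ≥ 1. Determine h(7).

256

h(2) = -2(4) = -8
h(3) = -2(-8) = 16
h(4) = -2(16) = -32
h(5) = -2(-32) = 64
h(6) = -2(64) = -128
h(7) = -2(-128) = 256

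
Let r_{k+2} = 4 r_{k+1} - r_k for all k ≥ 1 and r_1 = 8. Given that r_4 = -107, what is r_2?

-5

Let r_2 = z.
r_3 = -8 + 4z
r_4 = -32 + 15z
So -32 + 15z = -107, giving z = -5.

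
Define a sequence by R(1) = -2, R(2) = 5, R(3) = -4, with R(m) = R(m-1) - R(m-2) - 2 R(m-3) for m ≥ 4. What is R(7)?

23

R(4) = (-4) - 5 - 2·(-2) = -5
R(5) = (-5) - (-4) - 2·5 = -11
R(6) = (-11) - (-5) - 2·(-4) = 2
R(7) = 2 - (-11) - 2·(-5) = 23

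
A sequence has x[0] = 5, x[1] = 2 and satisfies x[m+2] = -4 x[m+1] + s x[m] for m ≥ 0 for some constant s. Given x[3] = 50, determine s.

x[2] = -8 + 5s
x[3] = 32 - 18s
So 32 - 18s = 50, giving s = -1.

-1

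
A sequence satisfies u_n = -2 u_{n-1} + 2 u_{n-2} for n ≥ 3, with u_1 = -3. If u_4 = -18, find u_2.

-5

Let u_2 = y.
u_3 = -6 - 2y
u_4 = 12 + 6y
So 12 + 6y = -18, giving y = -5.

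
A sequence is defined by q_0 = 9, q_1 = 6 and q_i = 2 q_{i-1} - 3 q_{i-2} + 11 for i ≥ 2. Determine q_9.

-546

q_2 = 2·6 - 3·9 + 11 = -4
q_3 = 2·(-4) - 3·6 + 11 = -15
q_4 = 2·(-15) - 3·(-4) + 11 = -7
q_5 = 2·(-7) - 3·(-15) + 11 = 42
q_6 = 2·42 - 3·(-7) + 11 = 116
q_7 = 2·116 - 3·42 + 11 = 117
q_8 = 2·117 - 3·116 + 11 = -103
q_9 = 2·(-103) - 3·117 + 11 = -546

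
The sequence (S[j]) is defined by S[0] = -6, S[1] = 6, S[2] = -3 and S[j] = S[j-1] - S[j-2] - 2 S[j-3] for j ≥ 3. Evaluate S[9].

S[3] = (-3) - 6 - 2(-6) = 3
S[4] = 3 - (-3) - 2(6) = -6
S[5] = (-6) - 3 - 2(-3) = -3
S[6] = (-3) - (-6) - 2(3) = -3
S[7] = (-3) - (-3) - 2(-6) = 12
S[8] = 12 - (-3) - 2(-3) = 21
S[9] = 21 - 12 - 2(-3) = 15

15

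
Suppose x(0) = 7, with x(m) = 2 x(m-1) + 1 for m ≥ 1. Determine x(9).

x(1) = 2·7 + 1 = 15
x(2) = 2·15 + 1 = 31
x(3) = 2·31 + 1 = 63
x(4) = 2·63 + 1 = 127
x(5) = 2·127 + 1 = 255
x(6) = 2·255 + 1 = 511
x(7) = 2·511 + 1 = 1023
x(8) = 2·1023 + 1 = 2047
x(9) = 2·2047 + 1 = 4095

4095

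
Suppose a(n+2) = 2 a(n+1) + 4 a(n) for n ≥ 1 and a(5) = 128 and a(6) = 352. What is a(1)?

7

Rearranging, a(n-2) = (a(n) - 2 a(n-1)) / 4.
a(4) = (352 - 2*128) / 4 = 96/4 = 24
a(3) = (128 - 2*24) / 4 = 80/4 = 20
a(2) = (24 - 2*20) / 4 = -16/4 = -4
a(1) = (20 - 2*(-4)) / 4 = 28/4 = 7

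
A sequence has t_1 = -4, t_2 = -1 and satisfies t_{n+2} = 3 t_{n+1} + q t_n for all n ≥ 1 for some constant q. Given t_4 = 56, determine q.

t_3 = -3 - 4q
t_4 = -9 - 13q
So -9 - 13q = 56, giving q = -5.

-5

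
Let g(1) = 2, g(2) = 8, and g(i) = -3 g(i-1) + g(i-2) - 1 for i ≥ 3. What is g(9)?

-29951

g(3) = -3(8) + 2 - 1 = -23
g(4) = -3(-23) + 8 - 1 = 76
g(5) = -3(76) + (-23) - 1 = -252
g(6) = -3(-252) + 76 - 1 = 831
g(7) = -3(831) + (-252) - 1 = -2746
g(8) = -3(-2746) + 831 - 1 = 9068
g(9) = -3(9068) + (-2746) - 1 = -29951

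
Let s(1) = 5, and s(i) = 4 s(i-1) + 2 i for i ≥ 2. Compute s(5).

s(2) = 4(5) + 4 = 24
s(3) = 4(24) + 6 = 102
s(4) = 4(102) + 8 = 416
s(5) = 4(416) + 10 = 1674

1674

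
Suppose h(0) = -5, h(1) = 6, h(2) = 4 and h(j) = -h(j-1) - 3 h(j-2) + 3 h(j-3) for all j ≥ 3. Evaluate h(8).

h(3) = -4 - 3(6) + 3(-5) = -37
h(4) = -(-37) - 3(4) + 3(6) = 43
h(5) = -43 - 3(-37) + 3(4) = 80
h(6) = -80 - 3(43) + 3(-37) = -320
h(7) = -(-320) - 3(80) + 3(43) = 209
h(8) = -209 - 3(-320) + 3(80) = 991

991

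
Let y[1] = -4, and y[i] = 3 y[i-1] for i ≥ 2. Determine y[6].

-972

y[2] = 3*(-4) = -12
y[3] = 3*(-12) = -36
y[4] = 3*(-36) = -108
y[5] = 3*(-108) = -324
y[6] = 3*(-324) = -972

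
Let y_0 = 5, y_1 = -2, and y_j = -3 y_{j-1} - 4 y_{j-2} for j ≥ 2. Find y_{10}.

-446

y_2 = -3*(-2) - 4*5 = -14
y_3 = -3*(-14) - 4*(-2) = 50
y_4 = -3*50 - 4*(-14) = -94
y_5 = -3*(-94) - 4*50 = 82
y_6 = -3*82 - 4*(-94) = 130
y_7 = -3*130 - 4*82 = -718
y_8 = -3*(-718) - 4*130 = 1634
y_9 = -3*1634 - 4*(-718) = -2030
y_{10} = -3*(-2030) - 4*1634 = -446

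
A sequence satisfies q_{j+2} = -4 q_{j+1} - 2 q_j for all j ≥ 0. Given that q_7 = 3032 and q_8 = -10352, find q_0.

1

Rearranging, q_{j-2} = (q_j + 4 q_{j-1}) / -2.
q_6 = (-10352 + 4·3032) / -2 = 1776/-2 = -888
q_5 = (3032 + 4·(-888)) / -2 = -520/-2 = 260
q_4 = (-888 + 4·260) / -2 = 152/-2 = -76
q_3 = (260 + 4·(-76)) / -2 = -44/-2 = 22
q_2 = (-76 + 4·22) / -2 = 12/-2 = -6
q_1 = (22 + 4·(-6)) / -2 = -2/-2 = 1
q_0 = (-6 + 4·1) / -2 = -2/-2 = 1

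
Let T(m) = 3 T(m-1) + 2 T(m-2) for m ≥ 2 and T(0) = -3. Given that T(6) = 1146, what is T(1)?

Let T(1) = z.
T(2) = -6 + 3z
T(3) = -18 + 11z
T(4) = -66 + 39z
T(5) = -234 + 139z
T(6) = -834 + 495z
So -834 + 495z = 1146, giving z = 4.

4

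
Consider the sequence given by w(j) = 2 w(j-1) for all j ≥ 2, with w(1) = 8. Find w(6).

256

w(2) = 2·8 = 16
w(3) = 2·16 = 32
w(4) = 2·32 = 64
w(5) = 2·64 = 128
w(6) = 2·128 = 256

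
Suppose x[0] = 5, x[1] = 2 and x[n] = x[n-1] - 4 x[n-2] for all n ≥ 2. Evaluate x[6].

x[2] = 2 - 4·5 = -18
x[3] = (-18) - 4·2 = -26
x[4] = (-26) - 4·(-18) = 46
x[5] = 46 - 4·(-26) = 150
x[6] = 150 - 4·46 = -34

-34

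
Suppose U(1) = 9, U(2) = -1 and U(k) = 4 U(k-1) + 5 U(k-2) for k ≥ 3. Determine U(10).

2604159

U(3) = 4(-1) + 5(9) = 41
U(4) = 4(41) + 5(-1) = 159
U(5) = 4(159) + 5(41) = 841
U(6) = 4(841) + 5(159) = 4159
U(7) = 4(4159) + 5(841) = 20841
U(8) = 4(20841) + 5(4159) = 104159
U(9) = 4(104159) + 5(20841) = 520841
U(10) = 4(520841) + 5(104159) = 2604159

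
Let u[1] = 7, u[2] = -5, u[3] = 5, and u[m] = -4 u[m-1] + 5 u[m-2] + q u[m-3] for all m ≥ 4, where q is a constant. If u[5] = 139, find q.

2

u[4] = -45 + 7q
u[5] = 205 - 33q
So 205 - 33q = 139, giving q = 2.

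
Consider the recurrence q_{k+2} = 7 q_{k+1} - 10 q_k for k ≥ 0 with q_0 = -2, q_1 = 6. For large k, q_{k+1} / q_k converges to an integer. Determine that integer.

5

The characteristic equation is r^2 - 7r + 10 = 0, which factors as (r - 5)(r - 2) = 0.
So the roots are 5 and 2. Since |5| > |2| and the coefficient of 5^k is non-zero, the ratio tends to 5.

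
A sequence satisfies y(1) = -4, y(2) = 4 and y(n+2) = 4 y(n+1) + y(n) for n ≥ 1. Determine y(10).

300100

y(3) = 4·4 + (-4) = 12
y(4) = 4·12 + 4 = 52
y(5) = 4·52 + 12 = 220
y(6) = 4·220 + 52 = 932
y(7) = 4·932 + 220 = 3948
y(8) = 4·3948 + 932 = 16724
y(9) = 4·16724 + 3948 = 70844
y(10) = 4·70844 + 16724 = 300100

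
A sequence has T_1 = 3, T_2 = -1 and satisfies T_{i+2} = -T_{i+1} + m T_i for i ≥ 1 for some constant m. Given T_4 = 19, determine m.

T_3 = 1 + 3m
T_4 = -1 - 4m
So -1 - 4m = 19, giving m = -5.

-5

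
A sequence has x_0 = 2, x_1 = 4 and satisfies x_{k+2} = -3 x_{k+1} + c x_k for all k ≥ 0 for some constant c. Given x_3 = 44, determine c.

x_2 = -12 + 2c
x_3 = 36 - 2c
So 36 - 2c = 44, giving c = -4.

-4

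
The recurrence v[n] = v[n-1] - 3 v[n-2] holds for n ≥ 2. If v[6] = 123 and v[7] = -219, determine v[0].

7

Rearranging, v[n-2] = (v[n] - v[n-1]) / -3.
v[5] = (-219 - 123) / -3 = -342/-3 = 114
v[4] = (123 - 114) / -3 = 9/-3 = -3
v[3] = (114 - (-3)) / -3 = 117/-3 = -39
v[2] = (-3 - (-39)) / -3 = 36/-3 = -12
v[1] = (-39 - (-12)) / -3 = -27/-3 = 9
v[0] = (-12 - 9) / -3 = -21/-3 = 7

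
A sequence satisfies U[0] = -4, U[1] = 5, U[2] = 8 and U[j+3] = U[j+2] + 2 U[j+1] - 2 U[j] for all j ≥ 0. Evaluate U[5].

68

U[3] = 8 + 2*5 - 2*(-4) = 26
U[4] = 26 + 2*8 - 2*5 = 32
U[5] = 32 + 2*26 - 2*8 = 68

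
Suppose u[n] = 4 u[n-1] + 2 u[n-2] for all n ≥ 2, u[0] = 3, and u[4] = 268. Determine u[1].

2

Let u[1] = z.
u[2] = 6 + 4z
u[3] = 24 + 18z
u[4] = 108 + 80z
So 108 + 80z = 268, giving z = 2.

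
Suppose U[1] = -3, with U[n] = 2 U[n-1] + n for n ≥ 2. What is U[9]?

-11

U[2] = 2·(-3) + 2 = -4
U[3] = 2·(-4) + 3 = -5
U[4] = 2·(-5) + 4 = -6
U[5] = 2·(-6) + 5 = -7
U[6] = 2·(-7) + 6 = -8
U[7] = 2·(-8) + 7 = -9
U[8] = 2·(-9) + 8 = -10
U[9] = 2·(-10) + 9 = -11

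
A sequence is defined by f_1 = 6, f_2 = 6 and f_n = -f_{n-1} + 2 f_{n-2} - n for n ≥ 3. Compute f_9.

-86

f_3 = -6 + 2*6 - 3 = 3
f_4 = -3 + 2*6 - 4 = 5
f_5 = -5 + 2*3 - 5 = -4
f_6 = -(-4) + 2*5 - 6 = 8
f_7 = -8 + 2*(-4) - 7 = -23
f_8 = -(-23) + 2*8 - 8 = 31
f_9 = -31 + 2*(-23) - 9 = -86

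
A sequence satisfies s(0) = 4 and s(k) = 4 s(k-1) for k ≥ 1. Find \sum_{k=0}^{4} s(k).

1364

s(1) = 4(4) = 16
s(2) = 4(16) = 64
s(3) = 4(64) = 256
s(4) = 4(256) = 1024
Sum = 4 + 16 + 64 + 256 + 1024 = 1364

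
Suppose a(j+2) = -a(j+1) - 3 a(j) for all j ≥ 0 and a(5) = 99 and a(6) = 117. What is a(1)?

-6

Rearranging, a(j-2) = (a(j) + a(j-1)) / -3.
a(4) = (117 + 99) / -3 = 216/-3 = -72
a(3) = (99 + (-72)) / -3 = 27/-3 = -9
a(2) = (-72 + (-9)) / -3 = -81/-3 = 27
a(1) = (-9 + 27) / -3 = 18/-3 = -6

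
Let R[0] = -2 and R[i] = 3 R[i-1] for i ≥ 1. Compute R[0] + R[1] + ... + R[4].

R[1] = 3·(-2) = -6
R[2] = 3·(-6) = -18
R[3] = 3·(-18) = -54
R[4] = 3·(-54) = -162
Sum = (-2) + (-6) + (-18) + (-54) + (-162) = -242

-242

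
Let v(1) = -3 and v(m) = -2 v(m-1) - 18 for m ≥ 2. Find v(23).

The fixed point is -18/(1 + 2) = -6, so v(m) + 6 = -2(v(m-1) + 6).
Hence v(m) = 3·(-2)^{m-1} - 6.
v(23) = 3·(-2)^{22} - 6 = 3·4194304 - 6 = 12582906.

12582906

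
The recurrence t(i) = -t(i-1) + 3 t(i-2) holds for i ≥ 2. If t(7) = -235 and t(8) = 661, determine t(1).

Rearranging, t(i-2) = (t(i) + t(i-1)) / 3.
t(6) = (661 + (-235)) / 3 = 426/3 = 142
t(5) = (-235 + 142) / 3 = -93/3 = -31
t(4) = (142 + (-31)) / 3 = 111/3 = 37
t(3) = (-31 + 37) / 3 = 6/3 = 2
t(2) = (37 + 2) / 3 = 39/3 = 13
t(1) = (2 + 13) / 3 = 15/3 = 5

5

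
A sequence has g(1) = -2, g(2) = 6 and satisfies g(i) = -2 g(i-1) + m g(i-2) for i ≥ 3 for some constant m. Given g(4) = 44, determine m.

2

g(3) = -12 - 2m
g(4) = 24 + 10m
So 24 + 10m = 44, giving m = 2.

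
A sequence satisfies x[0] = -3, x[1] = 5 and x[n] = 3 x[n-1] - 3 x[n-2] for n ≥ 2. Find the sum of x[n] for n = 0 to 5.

308

x[2] = 3(5) - 3(-3) = 24
x[3] = 3(24) - 3(5) = 57
x[4] = 3(57) - 3(24) = 99
x[5] = 3(99) - 3(57) = 126
Sum = (-3) + 5 + 24 + 57 + 99 + 126 = 308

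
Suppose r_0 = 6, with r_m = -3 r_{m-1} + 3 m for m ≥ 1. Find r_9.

-107019

r_1 = -3*6 + 3 = -15
r_2 = -3*(-15) + 6 = 51
r_3 = -3*51 + 9 = -144
r_4 = -3*(-144) + 12 = 444
r_5 = -3*444 + 15 = -1317
r_6 = -3*(-1317) + 18 = 3969
r_7 = -3*3969 + 21 = -11886
r_8 = -3*(-11886) + 24 = 35682
r_9 = -3*35682 + 27 = -107019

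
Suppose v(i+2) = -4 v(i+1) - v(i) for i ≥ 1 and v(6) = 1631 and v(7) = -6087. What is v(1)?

Rearranging, v(i-2) = -(v(i) + 4 v(i-1)).
v(5) = -(-6087 + 4*1631) = -437
v(4) = -(1631 + 4*(-437)) = 117
v(3) = -(-437 + 4*117) = -31
v(2) = -(117 + 4*(-31)) = 7
v(1) = -(-31 + 4*7) = 3

3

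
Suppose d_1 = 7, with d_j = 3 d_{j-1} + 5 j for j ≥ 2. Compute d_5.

1057

d_2 = 3*7 + 10 = 31
d_3 = 3*31 + 15 = 108
d_4 = 3*108 + 20 = 344
d_5 = 3*344 + 25 = 1057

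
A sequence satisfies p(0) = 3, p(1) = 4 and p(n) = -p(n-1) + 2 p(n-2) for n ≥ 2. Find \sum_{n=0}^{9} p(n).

p(2) = -4 + 2·3 = 2
p(3) = -2 + 2·4 = 6
p(4) = -6 + 2·2 = -2
p(5) = -(-2) + 2·6 = 14
p(6) = -14 + 2·(-2) = -18
p(7) = -(-18) + 2·14 = 46
p(8) = -46 + 2·(-18) = -82
p(9) = -(-82) + 2·46 = 174
Sum = 3 + 4 + 2 + 6 + (-2) + 14 + (-18) + 46 + (-82) + 174 = 147

147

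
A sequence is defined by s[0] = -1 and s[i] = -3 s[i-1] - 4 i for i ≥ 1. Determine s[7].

s[1] = -3(-1) - 4 = -1
s[2] = -3(-1) - 8 = -5
s[3] = -3(-5) - 12 = 3
s[4] = -3(3) - 16 = -25
s[5] = -3(-25) - 20 = 55
s[6] = -3(55) - 24 = -189
s[7] = -3(-189) - 28 = 539

539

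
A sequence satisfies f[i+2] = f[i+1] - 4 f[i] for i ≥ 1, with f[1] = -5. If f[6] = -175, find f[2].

-7

Let f[2] = x.
f[3] = 20 + x
f[4] = 20 - 3x
f[5] = -60 - 7x
f[6] = -140 + 5x
So -140 + 5x = -175, giving x = -7.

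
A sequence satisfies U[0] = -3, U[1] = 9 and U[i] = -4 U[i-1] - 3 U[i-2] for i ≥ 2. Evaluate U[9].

U[2] = -4(9) - 3(-3) = -27
U[3] = -4(-27) - 3(9) = 81
U[4] = -4(81) - 3(-27) = -243
U[5] = -4(-243) - 3(81) = 729
U[6] = -4(729) - 3(-243) = -2187
U[7] = -4(-2187) - 3(729) = 6561
U[8] = -4(6561) - 3(-2187) = -19683
U[9] = -4(-19683) - 3(6561) = 59049

59049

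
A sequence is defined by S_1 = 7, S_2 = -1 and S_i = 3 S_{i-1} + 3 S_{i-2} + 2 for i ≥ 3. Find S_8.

12911

S_3 = 3·(-1) + 3·7 + 2 = 20
S_4 = 3·20 + 3·(-1) + 2 = 59
S_5 = 3·59 + 3·20 + 2 = 239
S_6 = 3·239 + 3·59 + 2 = 896
S_7 = 3·896 + 3·239 + 2 = 3407
S_8 = 3·3407 + 3·896 + 2 = 12911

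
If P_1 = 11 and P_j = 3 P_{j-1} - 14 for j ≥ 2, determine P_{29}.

91507169819851

The fixed point is -14/(1 - 3) = 7, so P_j - 7 = 3(P_{j-1} - 7).
Hence P_j = 4·3^{j-1} + 7.
P_{29} = 4·3^{28} + 7 = 4·22876792454961 + 7 = 91507169819851.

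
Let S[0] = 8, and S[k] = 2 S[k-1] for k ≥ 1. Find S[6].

S[1] = 2*8 = 16
S[2] = 2*16 = 32
S[3] = 2*32 = 64
S[4] = 2*64 = 128
S[5] = 2*128 = 256
S[6] = 2*256 = 512

512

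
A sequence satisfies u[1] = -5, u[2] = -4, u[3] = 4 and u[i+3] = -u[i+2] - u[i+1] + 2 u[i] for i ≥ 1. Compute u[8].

14

u[4] = -4 - (-4) + 2*(-5) = -10
u[5] = -(-10) - 4 + 2*(-4) = -2
u[6] = -(-2) - (-10) + 2*4 = 20
u[7] = -20 - (-2) + 2*(-10) = -38
u[8] = -(-38) - 20 + 2*(-2) = 14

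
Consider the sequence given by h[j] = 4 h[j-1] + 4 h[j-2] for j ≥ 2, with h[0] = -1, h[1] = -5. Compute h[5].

-2704

h[2] = 4(-5) + 4(-1) = -24
h[3] = 4(-24) + 4(-5) = -116
h[4] = 4(-116) + 4(-24) = -560
h[5] = 4(-560) + 4(-116) = -2704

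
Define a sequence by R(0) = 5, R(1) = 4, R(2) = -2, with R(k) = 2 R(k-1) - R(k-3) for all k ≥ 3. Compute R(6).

-75

R(3) = 2·(-2) - 5 = -9
R(4) = 2·(-9) - 4 = -22
R(5) = 2·(-22) - (-2) = -42
R(6) = 2·(-42) - (-9) = -75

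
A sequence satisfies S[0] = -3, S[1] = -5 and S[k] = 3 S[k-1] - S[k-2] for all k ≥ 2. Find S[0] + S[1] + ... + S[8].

S[2] = 3*(-5) - (-3) = -12
S[3] = 3*(-12) - (-5) = -31
S[4] = 3*(-31) - (-12) = -81
S[5] = 3*(-81) - (-31) = -212
S[6] = 3*(-212) - (-81) = -555
S[7] = 3*(-555) - (-212) = -1453
S[8] = 3*(-1453) - (-555) = -3804
Sum = (-3) + (-5) + (-12) + (-31) + (-81) + (-212) + (-555) + (-1453) + (-3804) = -6156

-6156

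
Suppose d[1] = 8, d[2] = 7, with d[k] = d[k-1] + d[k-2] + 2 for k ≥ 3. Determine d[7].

120

d[3] = 7 + 8 + 2 = 17
d[4] = 17 + 7 + 2 = 26
d[5] = 26 + 17 + 2 = 45
d[6] = 45 + 26 + 2 = 73
d[7] = 73 + 45 + 2 = 120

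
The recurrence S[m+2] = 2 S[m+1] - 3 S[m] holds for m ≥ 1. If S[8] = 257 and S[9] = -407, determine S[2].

-1

Rearranging, S[m-2] = (S[m] - 2 S[m-1]) / -3.
S[7] = (-407 - 2*257) / -3 = -921/-3 = 307
S[6] = (257 - 2*307) / -3 = -357/-3 = 119
S[5] = (307 - 2*119) / -3 = 69/-3 = -23
S[4] = (119 - 2*(-23)) / -3 = 165/-3 = -55
S[3] = (-23 - 2*(-55)) / -3 = 87/-3 = -29
S[2] = (-55 - 2*(-29)) / -3 = 3/-3 = -1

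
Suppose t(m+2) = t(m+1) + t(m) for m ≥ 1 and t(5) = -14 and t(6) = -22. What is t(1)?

-4

Rearranging, t(m-2) = t(m) - t(m-1).
t(4) = -22 - (-14) = -8
t(3) = -14 - (-8) = -6
t(2) = -8 - (-6) = -2
t(1) = -6 - (-2) = -4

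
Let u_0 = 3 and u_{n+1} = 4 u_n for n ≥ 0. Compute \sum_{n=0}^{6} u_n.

16383

u_1 = 4·3 = 12
u_2 = 4·12 = 48
u_3 = 4·48 = 192
u_4 = 4·192 = 768
u_5 = 4·768 = 3072
u_6 = 4·3072 = 12288
Sum = 3 + 12 + 48 + 192 + 768 + 3072 + 12288 = 16383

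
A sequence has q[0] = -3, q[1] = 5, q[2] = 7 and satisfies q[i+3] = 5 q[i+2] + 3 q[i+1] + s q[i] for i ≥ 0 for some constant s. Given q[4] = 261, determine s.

q[3] = 50 - 3s
q[4] = 271 - 10s
So 271 - 10s = 261, giving s = 1.

1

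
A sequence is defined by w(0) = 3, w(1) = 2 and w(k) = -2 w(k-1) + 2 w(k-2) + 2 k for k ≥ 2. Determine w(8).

1020

w(2) = -2*2 + 2*3 + 4 = 6
w(3) = -2*6 + 2*2 + 6 = -2
w(4) = -2*(-2) + 2*6 + 8 = 24
w(5) = -2*24 + 2*(-2) + 10 = -42
w(6) = -2*(-42) + 2*24 + 12 = 144
w(7) = -2*144 + 2*(-42) + 14 = -358
w(8) = -2*(-358) + 2*144 + 16 = 1020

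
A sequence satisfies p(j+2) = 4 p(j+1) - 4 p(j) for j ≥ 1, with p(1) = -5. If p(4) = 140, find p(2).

5

Let p(2) = z.
p(3) = 20 + 4z
p(4) = 80 + 12z
So 80 + 12z = 140, giving z = 5.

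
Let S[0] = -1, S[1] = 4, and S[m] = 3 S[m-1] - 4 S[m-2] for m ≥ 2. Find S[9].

S[2] = 3(4) - 4(-1) = 16
S[3] = 3(16) - 4(4) = 32
S[4] = 3(32) - 4(16) = 32
S[5] = 3(32) - 4(32) = -32
S[6] = 3(-32) - 4(32) = -224
S[7] = 3(-224) - 4(-32) = -544
S[8] = 3(-544) - 4(-224) = -736
S[9] = 3(-736) - 4(-544) = -32

-32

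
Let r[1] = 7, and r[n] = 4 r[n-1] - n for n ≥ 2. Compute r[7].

25489

r[2] = 4(7) - 2 = 26
r[3] = 4(26) - 3 = 101
r[4] = 4(101) - 4 = 400
r[5] = 4(400) - 5 = 1595
r[6] = 4(1595) - 6 = 6374
r[7] = 4(6374) - 7 = 25489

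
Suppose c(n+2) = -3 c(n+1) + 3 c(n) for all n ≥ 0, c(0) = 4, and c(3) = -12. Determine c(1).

Let c(1) = x.
c(2) = 12 - 3x
c(3) = -36 + 12x
So -36 + 12x = -12, giving x = 2.

2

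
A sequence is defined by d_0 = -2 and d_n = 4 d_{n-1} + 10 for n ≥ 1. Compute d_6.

5458

d_1 = 4·(-2) + 10 = 2
d_2 = 4·2 + 10 = 18
d_3 = 4·18 + 10 = 82
d_4 = 4·82 + 10 = 338
d_5 = 4·338 + 10 = 1362
d_6 = 4·1362 + 10 = 5458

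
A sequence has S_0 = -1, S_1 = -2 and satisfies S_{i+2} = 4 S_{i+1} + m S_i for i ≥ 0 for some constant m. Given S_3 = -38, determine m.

S_2 = -8 - m
S_3 = -32 - 6m
So -32 - 6m = -38, giving m = 1.

1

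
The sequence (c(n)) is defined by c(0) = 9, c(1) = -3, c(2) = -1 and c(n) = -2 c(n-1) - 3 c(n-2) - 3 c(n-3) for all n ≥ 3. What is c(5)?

c(3) = -2*(-1) - 3*(-3) - 3*9 = -16
c(4) = -2*(-16) - 3*(-1) - 3*(-3) = 44
c(5) = -2*44 - 3*(-16) - 3*(-1) = -37

-37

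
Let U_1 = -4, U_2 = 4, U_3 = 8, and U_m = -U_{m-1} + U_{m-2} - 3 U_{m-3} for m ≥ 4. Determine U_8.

U_4 = -8 + 4 - 3·(-4) = 8
U_5 = -8 + 8 - 3·4 = -12
U_6 = -(-12) + 8 - 3·8 = -4
U_7 = -(-4) + (-12) - 3·8 = -32
U_8 = -(-32) + (-4) - 3·(-12) = 64

64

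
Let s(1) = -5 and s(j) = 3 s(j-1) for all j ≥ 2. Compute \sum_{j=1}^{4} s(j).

s(2) = 3(-5) = -15
s(3) = 3(-15) = -45
s(4) = 3(-45) = -135
Sum = (-5) + (-15) + (-45) + (-135) = -200

-200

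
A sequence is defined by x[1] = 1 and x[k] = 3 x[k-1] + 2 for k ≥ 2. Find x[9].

13121

x[2] = 3(1) + 2 = 5
x[3] = 3(5) + 2 = 17
x[4] = 3(17) + 2 = 53
x[5] = 3(53) + 2 = 161
x[6] = 3(161) + 2 = 485
x[7] = 3(485) + 2 = 1457
x[8] = 3(1457) + 2 = 4373
x[9] = 3(4373) + 2 = 13121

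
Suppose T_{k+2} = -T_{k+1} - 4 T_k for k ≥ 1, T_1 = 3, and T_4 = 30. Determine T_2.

Let T_2 = v.
T_3 = -12 - v
T_4 = 12 - 3v
So 12 - 3v = 30, giving v = -6.

-6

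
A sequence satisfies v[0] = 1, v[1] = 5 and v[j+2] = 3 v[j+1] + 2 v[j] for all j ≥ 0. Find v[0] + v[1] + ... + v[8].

48553

v[2] = 3*5 + 2*1 = 17
v[3] = 3*17 + 2*5 = 61
v[4] = 3*61 + 2*17 = 217
v[5] = 3*217 + 2*61 = 773
v[6] = 3*773 + 2*217 = 2753
v[7] = 3*2753 + 2*773 = 9805
v[8] = 3*9805 + 2*2753 = 34921
Sum = 1 + 5 + 17 + 61 + 217 + 773 + 2753 + 9805 + 34921 = 48553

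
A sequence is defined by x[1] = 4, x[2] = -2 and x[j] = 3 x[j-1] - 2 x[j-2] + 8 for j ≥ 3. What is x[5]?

2

x[3] = 3(-2) - 2(4) + 8 = -6
x[4] = 3(-6) - 2(-2) + 8 = -6
x[5] = 3(-6) - 2(-6) + 8 = 2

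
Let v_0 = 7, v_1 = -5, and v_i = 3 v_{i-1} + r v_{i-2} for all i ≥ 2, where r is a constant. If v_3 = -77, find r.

-2

v_2 = -15 + 7r
v_3 = -45 + 16r
So -45 + 16r = -77, giving r = -2.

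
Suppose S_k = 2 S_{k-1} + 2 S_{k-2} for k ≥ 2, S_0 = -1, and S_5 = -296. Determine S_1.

-6

Let S_1 = x.
S_2 = -2 + 2x
S_3 = -4 + 6x
S_4 = -12 + 16x
S_5 = -32 + 44x
So -32 + 44x = -296, giving x = -6.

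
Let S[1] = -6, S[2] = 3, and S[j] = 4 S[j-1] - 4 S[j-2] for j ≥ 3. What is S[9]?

S[3] = 4(3) - 4(-6) = 36
S[4] = 4(36) - 4(3) = 132
S[5] = 4(132) - 4(36) = 384
S[6] = 4(384) - 4(132) = 1008
S[7] = 4(1008) - 4(384) = 2496
S[8] = 4(2496) - 4(1008) = 5952
S[9] = 4(5952) - 4(2496) = 13824

13824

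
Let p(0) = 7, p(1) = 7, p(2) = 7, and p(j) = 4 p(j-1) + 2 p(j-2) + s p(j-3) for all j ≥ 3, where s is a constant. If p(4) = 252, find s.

2

p(3) = 42 + 7s
p(4) = 182 + 35s
So 182 + 35s = 252, giving s = 2.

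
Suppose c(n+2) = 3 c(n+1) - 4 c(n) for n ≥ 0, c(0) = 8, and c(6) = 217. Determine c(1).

3

Let c(1) = v.
c(2) = -32 + 3v
c(3) = -96 + 5v
c(4) = -160 + 3v
c(5) = -96 - 11v
c(6) = 352 - 45v
So 352 - 45v = 217, giving v = 3.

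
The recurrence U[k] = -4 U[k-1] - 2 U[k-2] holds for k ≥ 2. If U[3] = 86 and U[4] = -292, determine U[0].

-5

Rearranging, U[k-2] = (U[k] + 4 U[k-1]) / -2.
U[2] = (-292 + 4*86) / -2 = 52/-2 = -26
U[1] = (86 + 4*(-26)) / -2 = -18/-2 = 9
U[0] = (-26 + 4*9) / -2 = 10/-2 = -5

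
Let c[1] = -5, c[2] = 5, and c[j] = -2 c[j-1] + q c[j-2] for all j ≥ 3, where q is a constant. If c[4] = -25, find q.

c[3] = -10 - 5q
c[4] = 20 + 15q
So 20 + 15q = -25, giving q = -3.

-3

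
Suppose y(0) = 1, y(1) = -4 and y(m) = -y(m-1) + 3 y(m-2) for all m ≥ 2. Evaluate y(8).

y(2) = -(-4) + 3(1) = 7
y(3) = -7 + 3(-4) = -19
y(4) = -(-19) + 3(7) = 40
y(5) = -40 + 3(-19) = -97
y(6) = -(-97) + 3(40) = 217
y(7) = -217 + 3(-97) = -508
y(8) = -(-508) + 3(217) = 1159

1159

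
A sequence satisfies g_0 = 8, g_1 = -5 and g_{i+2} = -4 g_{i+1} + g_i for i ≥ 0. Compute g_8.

g_2 = -4·(-5) + 8 = 28
g_3 = -4·28 + (-5) = -117
g_4 = -4·(-117) + 28 = 496
g_5 = -4·496 + (-117) = -2101
g_6 = -4·(-2101) + 496 = 8900
g_7 = -4·8900 + (-2101) = -37701
g_8 = -4·(-37701) + 8900 = 159704

159704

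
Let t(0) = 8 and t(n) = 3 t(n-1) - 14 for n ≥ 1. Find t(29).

68630377364890

The fixed point is -14/(1 - 3) = 7, so t(n) - 7 = 3(t(n-1) - 7).
Hence t(n) = 1·3^n + 7.
t(29) = 1·3^{29} + 7 = 1·68630377364883 + 7 = 68630377364890.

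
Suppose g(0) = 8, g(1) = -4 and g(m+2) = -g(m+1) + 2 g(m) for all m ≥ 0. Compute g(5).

-124

g(2) = -(-4) + 2*8 = 20
g(3) = -20 + 2*(-4) = -28
g(4) = -(-28) + 2*20 = 68
g(5) = -68 + 2*(-28) = -124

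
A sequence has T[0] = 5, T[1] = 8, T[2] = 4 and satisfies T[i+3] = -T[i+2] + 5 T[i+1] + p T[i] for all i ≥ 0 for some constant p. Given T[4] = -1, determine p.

5

T[3] = 36 + 5p
T[4] = -16 + 3p
So -16 + 3p = -1, giving p = 5.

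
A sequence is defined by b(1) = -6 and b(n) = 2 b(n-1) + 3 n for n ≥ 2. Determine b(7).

b(2) = 2·(-6) + 6 = -6
b(3) = 2·(-6) + 9 = -3
b(4) = 2·(-3) + 12 = 6
b(5) = 2·6 + 15 = 27
b(6) = 2·27 + 18 = 72
b(7) = 2·72 + 21 = 165

165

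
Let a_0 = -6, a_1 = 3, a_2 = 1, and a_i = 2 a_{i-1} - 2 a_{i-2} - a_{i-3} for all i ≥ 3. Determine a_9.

a_3 = 2·1 - 2·3 - (-6) = 2
a_4 = 2·2 - 2·1 - 3 = -1
a_5 = 2·(-1) - 2·2 - 1 = -7
a_6 = 2·(-7) - 2·(-1) - 2 = -14
a_7 = 2·(-14) - 2·(-7) - (-1) = -13
a_8 = 2·(-13) - 2·(-14) - (-7) = 9
a_9 = 2·9 - 2·(-13) - (-14) = 58

58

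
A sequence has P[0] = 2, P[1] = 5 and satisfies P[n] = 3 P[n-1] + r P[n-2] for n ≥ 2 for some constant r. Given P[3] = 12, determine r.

-3

P[2] = 15 + 2r
P[3] = 45 + 11r
So 45 + 11r = 12, giving r = -3.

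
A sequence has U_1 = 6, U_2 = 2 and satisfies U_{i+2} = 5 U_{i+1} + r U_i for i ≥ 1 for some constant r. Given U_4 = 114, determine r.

U_3 = 10 + 6r
U_4 = 50 + 32r
So 50 + 32r = 114, giving r = 2.

2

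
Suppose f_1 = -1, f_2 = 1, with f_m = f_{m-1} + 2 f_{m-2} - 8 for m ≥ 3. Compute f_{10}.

-1359

f_3 = 1 + 2·(-1) - 8 = -9
f_4 = (-9) + 2·1 - 8 = -15
f_5 = (-15) + 2·(-9) - 8 = -41
f_6 = (-41) + 2·(-15) - 8 = -79
f_7 = (-79) + 2·(-41) - 8 = -169
f_8 = (-169) + 2·(-79) - 8 = -335
f_9 = (-335) + 2·(-169) - 8 = -681
f_{10} = (-681) + 2·(-335) - 8 = -1359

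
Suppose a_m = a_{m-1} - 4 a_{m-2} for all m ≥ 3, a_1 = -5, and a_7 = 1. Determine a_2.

Let a_2 = x.
a_3 = 20 + x
a_4 = 20 - 3x
a_5 = -60 - 7x
a_6 = -140 + 5x
a_7 = 100 + 33x
So 100 + 33x = 1, giving x = -3.

-3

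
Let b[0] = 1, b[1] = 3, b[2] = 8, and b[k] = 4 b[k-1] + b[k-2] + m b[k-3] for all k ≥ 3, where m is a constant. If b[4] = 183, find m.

5

b[3] = 35 + m
b[4] = 148 + 7m
So 148 + 7m = 183, giving m = 5.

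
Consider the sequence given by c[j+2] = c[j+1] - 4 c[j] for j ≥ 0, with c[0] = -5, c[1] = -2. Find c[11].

c[2] = (-2) - 4(-5) = 18
c[3] = 18 - 4(-2) = 26
c[4] = 26 - 4(18) = -46
c[5] = (-46) - 4(26) = -150
c[6] = (-150) - 4(-46) = 34
c[7] = 34 - 4(-150) = 634
c[8] = 634 - 4(34) = 498
c[9] = 498 - 4(634) = -2038
c[10] = (-2038) - 4(498) = -4030
c[11] = (-4030) - 4(-2038) = 4122

4122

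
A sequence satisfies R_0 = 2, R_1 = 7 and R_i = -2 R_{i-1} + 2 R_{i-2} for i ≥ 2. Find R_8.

-4960

R_2 = -2*7 + 2*2 = -10
R_3 = -2*(-10) + 2*7 = 34
R_4 = -2*34 + 2*(-10) = -88
R_5 = -2*(-88) + 2*34 = 244
R_6 = -2*244 + 2*(-88) = -664
R_7 = -2*(-664) + 2*244 = 1816
R_8 = -2*1816 + 2*(-664) = -4960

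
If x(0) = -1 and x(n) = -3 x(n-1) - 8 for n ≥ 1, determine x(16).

The fixed point is -8/(1 + 3) = -2, so x(n) + 2 = -3(x(n-1) + 2).
Hence x(n) = 1·(-3)^n - 2.
x(16) = 1·(-3)^{16} - 2 = 1·43046721 - 2 = 43046719.

43046719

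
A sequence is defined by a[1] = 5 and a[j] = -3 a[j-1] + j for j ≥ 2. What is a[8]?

-9976

a[2] = -3(5) + 2 = -13
a[3] = -3(-13) + 3 = 42
a[4] = -3(42) + 4 = -122
a[5] = -3(-122) + 5 = 371
a[6] = -3(371) + 6 = -1107
a[7] = -3(-1107) + 7 = 3328
a[8] = -3(3328) + 8 = -9976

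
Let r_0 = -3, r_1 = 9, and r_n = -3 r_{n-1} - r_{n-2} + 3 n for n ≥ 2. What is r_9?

r_2 = -3(9) - (-3) + 6 = -18
r_3 = -3(-18) - 9 + 9 = 54
r_4 = -3(54) - (-18) + 12 = -132
r_5 = -3(-132) - 54 + 15 = 357
r_6 = -3(357) - (-132) + 18 = -921
r_7 = -3(-921) - 357 + 21 = 2427
r_8 = -3(2427) - (-921) + 24 = -6336
r_9 = -3(-6336) - 2427 + 27 = 16608

16608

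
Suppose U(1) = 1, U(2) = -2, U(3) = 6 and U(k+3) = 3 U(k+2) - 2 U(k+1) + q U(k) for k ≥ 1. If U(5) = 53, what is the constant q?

-1

U(4) = 22 + q
U(5) = 54 + q
So 54 + q = 53, giving q = -1.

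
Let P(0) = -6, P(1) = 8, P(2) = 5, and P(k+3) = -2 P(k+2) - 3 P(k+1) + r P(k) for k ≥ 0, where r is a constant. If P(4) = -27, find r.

-4

P(3) = -34 - 6r
P(4) = 53 + 20r
So 53 + 20r = -27, giving r = -4.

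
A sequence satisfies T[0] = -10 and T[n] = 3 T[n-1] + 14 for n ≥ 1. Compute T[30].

-617673396283954

The fixed point is 14/(1 - 3) = -7, so T[n] + 7 = 3(T[n-1] + 7).
Hence T[n] = -3·3^n - 7.
T[30] = -3·3^{30} - 7 = -3·205891132094649 - 7 = -617673396283954.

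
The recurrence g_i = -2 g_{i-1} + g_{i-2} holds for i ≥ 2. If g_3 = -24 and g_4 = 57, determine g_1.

-6

Rearranging, g_{i-2} = g_i + 2 g_{i-1}.
g_2 = 57 + 2(-24) = 9
g_1 = -24 + 2(9) = -6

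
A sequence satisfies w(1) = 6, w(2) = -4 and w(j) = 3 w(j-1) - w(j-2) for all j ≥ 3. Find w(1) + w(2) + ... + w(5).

w(3) = 3(-4) - 6 = -18
w(4) = 3(-18) - (-4) = -50
w(5) = 3(-50) - (-18) = -132
Sum = 6 + (-4) + (-18) + (-50) + (-132) = -198

-198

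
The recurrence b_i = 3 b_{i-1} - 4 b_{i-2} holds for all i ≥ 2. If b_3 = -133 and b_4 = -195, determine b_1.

Rearranging, b_{i-2} = (b_i - 3 b_{i-1}) / -4.
b_2 = (-195 - 3(-133)) / -4 = 204/-4 = -51
b_1 = (-133 - 3(-51)) / -4 = 20/-4 = -5

-5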